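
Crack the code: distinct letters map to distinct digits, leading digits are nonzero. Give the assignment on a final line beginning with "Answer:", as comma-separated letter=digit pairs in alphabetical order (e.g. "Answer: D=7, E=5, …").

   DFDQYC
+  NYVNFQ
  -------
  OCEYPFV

Step 1. [O] O is the leading digit of a 7-digit sum of two 6-digit numbers; the final carry is exactly 1 ⇒ O=1.
Step 2. [col 1: C + Q ≡ V (mod 10)] column 1 (C + Q ≡ V (mod 10), carry-in 0) doesn't pin C yet; pick C=3 and continue ⇒ C=3.
Step 3. [col 1: C + Q ≡ V (mod 10)] column 1 (C + Q ≡ V (mod 10), carry-in 0) doesn't pin V yet; pick V=0 and continue. So V=0.
Step 4. [col 1: C + Q ≡ V (mod 10)] in column 1 we have C+Q≡V with carry-in 0; given C=3, V=0 and digits 0,1,3 already taken and all letters distinct, that pins Q to 7. So Q=7.
Step 5. [col 2: Y + F ≡ F (mod 10)] column 2 reads Y+F+carry(1)=F with nothing yet; with digits 0,1,3,7 already taken and all letters distinct, the only value for Y is 9, so Y=9.
Step 6. [col 2: Y + F ≡ F (mod 10)] F=6 is one option consistent with column 2 (Y + F ≡ F (mod 10), carry-in 1) — take it ⇒ F=6.
Step 7. [col 3: Q + N ≡ P (mod 10)] column 3: given Q=7, carry-in 1, and digits 0,1,3,6,7,9 already taken and all letters distinct, Q+N≡P (mod 10) forces P=2. So P=2.
Step 8. [col 3: Q + N ≡ P (mod 10)] column 3 reads Q+N+carry(1)=P with Q=7, P=2; with digits 0,1,2,3,6,7,9 already taken and all letters distinct, the only value for N is 4 ⇒ N=4.
Step 9. [col 4: D + V ≡ Y (mod 10)] column 4: given V=0, Y=9, carry-in 1, and digits 0,1,2,3,4,6,7,9 already taken and all letters distinct, D+V≡Y (mod 10) forces D=8. So D=8.
Step 10. [col 5: F + Y ≡ E (mod 10)] from column 5 (F=6, Y=9, carry-in 0, digits 0,1,2,3,4,6,7,8,9 already taken and all letters distinct): E must equal 5. So E=5.

Answer: C=3, D=8, E=5, F=6, N=4, O=1, P=2, Q=7, V=0, Y=9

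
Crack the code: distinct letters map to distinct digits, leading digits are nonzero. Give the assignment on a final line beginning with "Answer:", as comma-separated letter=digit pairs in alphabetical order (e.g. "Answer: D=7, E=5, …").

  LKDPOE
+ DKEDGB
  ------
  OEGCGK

Step 1. [col 1: E + B ≡ K (mod 10)] several values work for E in column 1 (E + B ≡ K (mod 10), carry-in 0); try E=4 ⇒ E=4.
Step 2. [col 1: E + B ≡ K (mod 10)] several values work for B in column 1 (E + B ≡ K (mod 10), carry-in 0); try B=8. So B=8.
Step 3. [col 1: E + B ≡ K (mod 10)] from column 1 (E=4, B=8, carry-in 0, digits 4,8 already taken and all letters distinct): K must equal 2, so K=2.
Step 4. [col 2: O + G ≡ G (mod 10)] in column 2 we have O+G≡G with carry-in 1; given nothing yet and digits 2,4,8 already taken and all letters distinct, that pins O to 9, so O=9.
Step 5. [col 2: O + G ≡ G (mod 10)] several values work for G in column 2 (O + G ≡ G (mod 10), carry-in 1); try G=7 ⇒ G=7.
Step 6. [col 3: P + D ≡ C (mod 10)] column 3 (P + D ≡ C (mod 10), carry-in 1) doesn't pin P yet; pick P=1 and continue. So P=1.
Step 7. [col 3: P + D ≡ C (mod 10)] in column 3 we have P+D≡C with carry-in 1; given P=1 and digits 1,2,4,7,8,9 already taken and all letters distinct, that pins C to 5, so C=5.
Step 8. [col 3: P + D ≡ C (mod 10)] from column 3 (P=1, C=5, carry-in 1, digits 1,2,4,5,7,8,9 already taken and all letters distinct): D must equal 3. So D=3.
Step 9. [col 6: L + D ≡ O (mod 10)] column 6 reads L+D+carry(0)=O with D=3, O=9; with digits 1,2,3,4,5,7,8,9 already taken and all letters distinct, the only value for L is 6. So L=6.

Answer: B=8, C=5, D=3, E=4, G=7, K=2, L=6, O=9, P=1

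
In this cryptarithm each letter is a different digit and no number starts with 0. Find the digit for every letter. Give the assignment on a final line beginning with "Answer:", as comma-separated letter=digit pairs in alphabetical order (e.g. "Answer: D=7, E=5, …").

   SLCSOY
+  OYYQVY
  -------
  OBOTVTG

Step 1. [O] O is the leading digit of a 7-digit sum of two 6-digit numbers; the final carry is exactly 1 ⇒ O=1.
Step 2. [col 1: Y + Y ≡ G (mod 10)] several values work for G in column 1 (Y + Y ≡ G (mod 10), carry-in 0); try G=4 ⇒ G=4.
Step 3. [col 1: Y + Y ≡ G (mod 10)] column 1 (Y + Y ≡ G (mod 10), carry-in 0) doesn't pin Y yet; pick Y=2 and continue ⇒ Y=2.
Step 4. [col 2: O + V ≡ T (mod 10)] V=5 is one option consistent with column 2 (O + V ≡ T (mod 10), carry-in 0) — take it ⇒ V=5.
Step 5. [col 2: O + V ≡ T (mod 10)] column 2: given O=1, V=5, carry-in 0, and digits 1,2,4,5 already taken and all letters distinct, O+V≡T (mod 10) forces T=6 ⇒ T=6.
Step 6. [col 3: S + Q ≡ V (mod 10)] no forcing yet in column 3 (carry-in 0); Q=7 is free and consistent — try it. So Q=7.
Step 7. [col 3: S + Q ≡ V (mod 10)] column 3: given Q=7, V=5, carry-in 0, and digits 1,2,4,5,6,7 already taken and all letters distinct, S+Q≡V (mod 10) forces S=8 ⇒ S=8.
Step 8. [col 4: C + Y ≡ T (mod 10)] in column 4 we have C+Y≡T with carry-in 1; given Y=2, T=6 and digits 1,2,4,5,6,7,8 already taken and all letters distinct, that pins C to 3 ⇒ C=3.
Step 9. [col 5: L + Y ≡ O (mod 10)] in column 5 we have L+Y≡O with carry-in 0; given Y=2, O=1 and digits 1,2,3,4,5,6,7,8 already taken and all letters distinct, that pins L to 9, so L=9.
Step 10. [col 6: S + O ≡ B (mod 10)] from column 6 (S=8, O=1, carry-in 1, digits 1,2,3,4,5,6,7,8,9 already taken and all letters distinct): B must equal 0, so B=0.

Answer: B=0, C=3, G=4, L=9, O=1, Q=7, S=8, T=6, V=5, Y=2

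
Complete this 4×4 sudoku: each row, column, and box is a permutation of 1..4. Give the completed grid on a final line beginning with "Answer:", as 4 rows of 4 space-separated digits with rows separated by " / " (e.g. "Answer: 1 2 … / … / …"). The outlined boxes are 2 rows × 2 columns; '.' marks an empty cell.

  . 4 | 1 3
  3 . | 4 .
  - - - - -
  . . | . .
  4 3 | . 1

Step 1. [r2c2∈{1,2}] r2c2 is the only open cell in row 2 admitting 1, so r2c2=1.
Step 2. [r3c2∈{2}] r3c2 is down to just 2. So r3c2=2.
Step 3. [r2c4∈{2}] only 2 remains possible at r2c4, so r2c4=2.
Step 4. [r3c1∈{1}] r3c1's peers cover all but 1. So r3c1=1.
Step 5. [r1c1∈{2}] nothing but 2 survives at r1c1, so r1c1=2.
Step 6. [r3c3∈{3}] r3c3 is down to just 3 ⇒ r3c3=3.
Step 7. [r3c4∈{4}] nothing but 4 survives at r3c4. So r3c4=4.
Step 8. [r4c3∈{2}] r4c3 is down to just 2 ⇒ r4c3=2.

Answer: 2 4 1 3 / 3 1 4 2 / 1 2 3 4 / 4 3 2 1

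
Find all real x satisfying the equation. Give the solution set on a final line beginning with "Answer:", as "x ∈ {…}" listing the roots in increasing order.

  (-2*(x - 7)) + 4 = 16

Step 1. [(-2*(x - 7)) + 4 = 16] common factor -2 (LHS and 16) — divide through, so factor: (x - 7) - 2 = -8.
Step 2. [(x - 7) - 2 = -8] 2 comes off first (add 2) ⇒ sub: x - 7 = -6.
Step 3. [x - 7 = -6] add 7: x sits inside (… - 7). So sub: x = 1.

Answer: x ∈ {1}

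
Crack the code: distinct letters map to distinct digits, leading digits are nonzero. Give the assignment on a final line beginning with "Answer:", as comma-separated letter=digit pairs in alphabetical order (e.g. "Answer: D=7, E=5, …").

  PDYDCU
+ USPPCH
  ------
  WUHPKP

Step 1. [col 1: U + H ≡ P (mod 10)] no forcing yet in column 1 (carry-in 0); H=5 is free and consistent — try it ⇒ H=5.
Step 2. [col 1: U + H ≡ P (mod 10)] P=7 is one option consistent with column 1 (U + H ≡ P (mod 10), carry-in 0) — take it. So P=7.
Step 3. [col 1: U + H ≡ P (mod 10)] column 1 reads U+H+carry(0)=P with H=5, P=7; with digits 5,7 already taken and all letters distinct, the only value for U is 2. So U=2.
Step 4. [col 2: C + C ≡ K (mod 10)] no forcing yet in column 2 (carry-in 0); K=6 is free and consistent — try it, so K=6.
Step 5. [col 2: C + C ≡ K (mod 10)] several values work for C in column 2 (C + C ≡ K (mod 10), carry-in 0); try C=3, so C=3.
Step 6. [col 3: D + P ≡ P (mod 10)] column 3 reads D+P+carry(0)=P with P=7; with digits 2,3,5,6,7 already taken and all letters distinct, the only value for D is 0 ⇒ D=0.
Step 7. [col 4: Y + P ≡ H (mod 10)] from column 4 (P=7, H=5, carry-in 0, digits 0,2,3,5,6,7 already taken and all letters distinct): Y must equal 8. So Y=8.
Step 8. [col 5: D + S ≡ U (mod 10)] column 5: given D=0, U=2, carry-in 1, and digits 0,2,3,5,6,7,8 already taken and all letters distinct, D+S≡U (mod 10) forces S=1. So S=1.
Step 9. [col 6: P + U ≡ W (mod 10)] column 6: given P=7, U=2, carry-in 0, and digits 0,1,2,3,5,6,7,8 already taken and all letters distinct, P+U≡W (mod 10) forces W=9 ⇒ W=9.

Answer: C=3, D=0, H=5, K=6, P=7, S=1, U=2, W=9, Y=8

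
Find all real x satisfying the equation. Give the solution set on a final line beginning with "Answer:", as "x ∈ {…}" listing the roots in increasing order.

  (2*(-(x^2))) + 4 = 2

Step 1. [(2*(-(x^2))) + 4 = 2] 4 comes off first (subtract 4) ⇒ sub: 2*(-(x^2)) = -2.
Step 2. [2*(-(x^2)) = -2] LHS = 2·(…); ÷2 both sides, so div: -(x^2) = -1.
Step 3. [-(x^2) = -1] leading − — multiply by −1. So neg: x^2 = 1.
Step 4. [x^2 = 1] √ both sides: 1 ≥ 0 gives two branches, so sqrt: x = 1 or -1.

Answer: x ∈ {-1, 1}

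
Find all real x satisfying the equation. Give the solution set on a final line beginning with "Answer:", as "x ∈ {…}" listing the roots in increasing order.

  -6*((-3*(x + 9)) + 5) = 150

Step 1. [-6*((-3*(x + 9)) + 5) = 150] LHS = -6·(…); ÷-6 both sides ⇒ div: (-3*(x + 9)) + 5 = -25.
Step 2. [(-3*(x + 9)) + 5 = -25] subtract 5: x sits inside (… + 5), so sub: -3*(x + 9) = -30.
Step 3. [-3*(x + 9) = -30] -3 out front; divide by -3 ⇒ div: x + 9 = 10.
Step 4. [x + 9 = 10] the outer +9 inverts by subtracting 9. So sub: x = 1.

Answer: x ∈ {1}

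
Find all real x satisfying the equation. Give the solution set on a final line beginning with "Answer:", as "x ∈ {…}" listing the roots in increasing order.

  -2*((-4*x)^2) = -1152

Step 1. [-2*((-4*x)^2) = -1152] -2·(inner) — divide through by -2, so div: (-4*x)^2 = 576.
Step 2. [(-4*x)^2 = 576] LHS squared, RHS 576 ≥ 0: apply √ (±), so sqrt: -4*x = 24 or -24.
Step 3. [-4*x = 24 or -24] divide by the outer -4, so div: x = -6 or 6.

Answer: x ∈ {-6, 6}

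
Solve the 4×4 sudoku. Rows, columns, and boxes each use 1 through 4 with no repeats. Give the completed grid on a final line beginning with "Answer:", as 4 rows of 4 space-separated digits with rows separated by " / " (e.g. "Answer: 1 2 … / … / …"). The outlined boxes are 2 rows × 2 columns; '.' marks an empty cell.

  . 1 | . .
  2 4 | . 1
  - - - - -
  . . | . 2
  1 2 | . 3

Step 1. [r1c1∈{3}] r1c1's peers cover all but 3 ⇒ r1c1=3.
Step 2. [r4c3∈{4}] only 4 remains possible at r4c3, so r4c3=4.
Step 3. [r3c1∈{4}] r3c1's peers cover all but 4, so r3c1=4.
Step 4. [r2c3∈{3}] only 3 remains possible at r2c3, so r2c3=3.
Step 5. [r1c3∈{2}] r1c3's peers cover all but 2 ⇒ r1c3=2.
Step 6. [r3c3∈{1}] r3c3 has the single candidate 1, so r3c3=1.
Step 7. [r3c2∈{3}] r3c2 is down to just 3. So r3c2=3.
Step 8. [r1c4∈{4}] only 4 remains possible at r1c4, so r1c4=4.

Answer: 3 1 2 4 / 2 4 3 1 / 4 3 1 2 / 1 2 4 3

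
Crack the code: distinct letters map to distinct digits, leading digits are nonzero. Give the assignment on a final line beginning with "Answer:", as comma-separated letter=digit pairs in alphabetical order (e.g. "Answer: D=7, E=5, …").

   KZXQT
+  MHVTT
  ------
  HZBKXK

Step 1. [col 1: T + T ≡ K (mod 10)] no forcing yet in column 1 (carry-in 0); T=7 is free and consistent — try it, so T=7.
Step 2. [H] the sum has 6 digits but both addends have 5; that extra leading digit H is the final carry, namely 1, so H=1.
Step 3. [col 1: T + T ≡ K (mod 10)] column 1 reads T+T+carry(0)=K with T=7; with digits 1,7 already taken and all letters distinct, the only value for K is 4, so K=4.
Step 4. [col 2: Q + T ≡ X (mod 10)] column 2 (Q + T ≡ X (mod 10), carry-in 1) doesn't pin Q yet; pick Q=0 and continue. So Q=0.
Step 5. [col 2: Q + T ≡ X (mod 10)] from column 2 (Q=0, T=7, carry-in 1, digits 0,1,4,7 already taken and all letters distinct): X must equal 8. So X=8.
Step 6. [col 3: X + V ≡ K (mod 10)] from column 3 (X=8, K=4, carry-in 0, digits 0,1,4,7,8 already taken and all letters distinct): V must equal 6. So V=6.
Step 7. [col 4: Z + H ≡ B (mod 10)] in column 4 we have Z+H≡B with carry-in 1; given H=1 and digits 0,1,4,6,7,8 already taken and all letters distinct, that pins B to 5, so B=5.
Step 8. [col 4: Z + H ≡ B (mod 10)] from column 4 (H=1, B=5, carry-in 1, digits 0,1,4,5,6,7,8 already taken and all letters distinct): Z must equal 3. So Z=3.
Step 9. [col 5: K + M ≡ Z (mod 10)] in column 5 we have K+M≡Z with carry-in 0; given K=4, Z=3 and digits 0,1,3,4,5,6,7,8 already taken and all letters distinct, that pins M to 9 ⇒ M=9.

Answer: B=5, H=1, K=4, M=9, Q=0, T=7, V=6, X=8, Z=3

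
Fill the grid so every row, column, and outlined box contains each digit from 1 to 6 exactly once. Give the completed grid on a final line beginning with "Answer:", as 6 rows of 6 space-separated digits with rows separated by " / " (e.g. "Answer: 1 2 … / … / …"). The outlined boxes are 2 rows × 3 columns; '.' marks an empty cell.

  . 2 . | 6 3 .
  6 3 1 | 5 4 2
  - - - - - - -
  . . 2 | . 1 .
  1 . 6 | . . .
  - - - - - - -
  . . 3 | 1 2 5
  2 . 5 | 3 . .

Step 1. [r3c4∈{4}] only 4 remains possible at r3c4 ⇒ r3c4=4.
Step 2. [r5c1∈{4}] r5c1 is down to just 4 ⇒ r5c1=4.
Step 3. [r6c5∈{6}] r6c5 is down to just 6, so r6c5=6.
Step 4. [r3c2∈{5}] r3c2 is down to just 5 ⇒ r3c2=5.
Step 5. [r3c6∈{3,6}] r3c6 is the only open cell in row 3 admitting 6. So r3c6=6.
Step 6. [r1c3∈{4}] r1c3 is down to just 4 ⇒ r1c3=4.
Step 7. [r6c6∈{4}] r6c6 is down to just 4. So r6c6=4.
Step 8. [r6c2∈{1}] r6c2's peers cover all but 1, so r6c2=1.
Step 9. [r4c2∈{4}] nothing but 4 survives at r4c2, so r4c2=4.
Step 10. [r4c6∈{3}] nothing but 3 survives at r4c6 ⇒ r4c6=3.
Step 11. [r1c6∈{1}] nothing but 1 survives at r1c6, so r1c6=1.
Step 12. [r3c1∈{3}] r3c1 has the single candidate 3, so r3c1=3.
Step 13. [r1c1∈{5}] r1c1 has the single candidate 5. So r1c1=5.
Step 14. [r4c4∈{2}] r4c4's peers cover all but 2, so r4c4=2.
Step 15. [r5c2∈{6}] r5c2 has the single candidate 6. So r5c2=6.
Step 16. [r4c5∈{5}] only 5 remains possible at r4c5. So r4c5=5.

Answer: 5 2 4 6 3 1 / 6 3 1 5 4 2 / 3 5 2 4 1 6 / 1 4 6 2 5 3 / 4 6 3 1 2 5 / 2 1 5 3 6 4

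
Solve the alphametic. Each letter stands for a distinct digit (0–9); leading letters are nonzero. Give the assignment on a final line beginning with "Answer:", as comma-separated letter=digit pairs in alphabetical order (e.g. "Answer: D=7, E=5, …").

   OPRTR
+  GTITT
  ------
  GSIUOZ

Step 1. [col 1: R + T ≡ Z (mod 10)] column 1 (R + T ≡ Z (mod 10), carry-in 0) doesn't pin T yet; pick T=4 and continue, so T=4.
Step 2. [col 1: R + T ≡ Z (mod 10)] column 1 (R + T ≡ Z (mod 10), carry-in 0) doesn't pin R yet; pick R=2 and continue, so R=2.
Step 3. [G] G is the leading digit of a 6-digit sum of two 5-digit numbers; the final carry is exactly 1 ⇒ G=1.
Step 4. [col 1: R + T ≡ Z (mod 10)] column 1: given R=2, T=4, carry-in 0, and digits 1,2,4 already taken and all letters distinct, R+T≡Z (mod 10) forces Z=6, so Z=6.
Step 5. [col 2: T + T ≡ O (mod 10)] column 2: given T=4, carry-in 0, and digits 1,2,4,6 already taken and all letters distinct, T+T≡O (mod 10) forces O=8 ⇒ O=8.
Step 6. [col 3: R + I ≡ U (mod 10)] I=3 is one option consistent with column 3 (R + I ≡ U (mod 10), carry-in 0) — take it. So I=3.
Step 7. [col 3: R + I ≡ U (mod 10)] column 3 reads R+I+carry(0)=U with R=2, I=3; with digits 1,2,3,4,6,8 already taken and all letters distinct, the only value for U is 5, so U=5.
Step 8. [col 4: P + T ≡ I (mod 10)] column 4 reads P+T+carry(0)=I with T=4, I=3; with digits 1,2,3,4,5,6,8 already taken and all letters distinct, the only value for P is 9. So P=9.
Step 9. [col 5: O + G ≡ S (mod 10)] column 5: given O=8, G=1, carry-in 1, and digits 1,2,3,4,5,6,8,9 already taken and all letters distinct, O+G≡S (mod 10) forces S=0 ⇒ S=0.

Answer: G=1, I=3, O=8, P=9, R=2, S=0, T=4, U=5, Z=6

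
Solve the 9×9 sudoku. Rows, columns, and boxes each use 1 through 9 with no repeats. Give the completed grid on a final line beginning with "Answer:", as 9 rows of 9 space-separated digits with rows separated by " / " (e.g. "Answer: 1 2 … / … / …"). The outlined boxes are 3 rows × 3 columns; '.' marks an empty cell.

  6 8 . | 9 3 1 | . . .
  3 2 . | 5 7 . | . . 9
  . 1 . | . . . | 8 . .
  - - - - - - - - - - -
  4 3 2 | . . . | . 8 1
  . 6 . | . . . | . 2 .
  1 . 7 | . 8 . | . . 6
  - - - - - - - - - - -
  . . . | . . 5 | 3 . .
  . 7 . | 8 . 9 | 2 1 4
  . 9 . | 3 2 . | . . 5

Step 1. [r2c3∈{4}] only 4 remains possible at r2c3 ⇒ r2c3=4.
Step 2. [r9c6∈{4,6,7}] across row 9, 4 lands solely at r9c6 ⇒ r9c6=4.
Step 3. [r1c3∈{5}] only 5 remains possible at r1c3 ⇒ r1c3=5.
Step 4. [r7c4∈{1,6,7}] r7c4 is the only open cell in box 8 admitting 7 ⇒ r7c4=7.
Step 5. [r3c8∈{3,4,5,6,7}] row 3 places 5 nowhere but r3c8 ⇒ r3c8=5.
Step 6. [r9c1∈{8}] r9c1 has the single candidate 8, so r9c1=8.
Step 7. [r6c8∈{3,4,9}] across col 8, 3 lands solely at r6c8, so r6c8=3.
Step 8. [r5c9∈{7}] r5c9 has the single candidate 7. So r5c9=7.
Step 9. [r8c5∈{6}] r8c5's peers cover all but 6 ⇒ r8c5=6.
Step 10. [r6c7∈{4,5,9}] row 6 places 9 nowhere but r6c7, so r6c7=9.
Step 11. [r6c4∈{2,4}] r6c4 is the only open cell in row 6 admitting 4. So r6c4=4.
Step 12. [r2c8∈{6}] r2c8's peers cover all but 6, so r2c8=6.
Step 13. [r3c4∈{2,6}] in col 4, 2 fits only at r3c4 ⇒ r3c4=2.
Step 14. [r7c5∈{1}] nothing but 1 survives at r7c5, so r7c5=1.
Step 15. [r9c7∈{6,7}] 6 has one home in col 7: r9c7 ⇒ r9c7=6.
Step 16. [r5c7∈{4,5}] r5c7 is the only open cell in row 5 admitting 4. So r5c7=4.
Step 17. [r3c3∈{9}] nothing but 9 survives at r3c3 ⇒ r3c3=9.
Step 18. [r4c5∈{5,9}] 9 has one home in row 4: r4c5, so r4c5=9.
Step 19. [r5c1∈{5,9}] in row 5, 9 fits only at r5c1. So r5c1=9.
Step 20. [r1c8∈{4,7}] 4 has one home in row 1: r1c8 ⇒ r1c8=4.
Step 21. [r3c6∈{6}] nothing but 6 survives at r3c6. So r3c6=6.
Step 22. [r9c8∈{7}] nothing but 7 survives at r9c8, so r9c8=7.
Step 23. [r3c9∈{3}] r3c9 is down to just 3, so r3c9=3.
Step 24. [r8c1∈{5}] nothing but 5 survives at r8c1 ⇒ r8c1=5.
Step 25. [r2c7∈{1}] r2c7 has the single candidate 1. So r2c7=1.
Step 26. [r5c4∈{1}] r5c4 has the single candidate 1, so r5c4=1.
Step 27. [r7c8∈{9}] r7c8 is down to just 9. So r7c8=9.
Step 28. [r5c5∈{5}] r5c5 is down to just 5 ⇒ r5c5=5.
Step 29. [r9c3∈{1}] r9c3's peers cover all but 1. So r9c3=1.
Step 30. [r7c3∈{6}] only 6 remains possible at r7c3 ⇒ r7c3=6.
Step 31. [r1c9∈{2}] r1c9's peers cover all but 2 ⇒ r1c9=2.
Step 32. [r7c9∈{8}] r7c9 has the single candidate 8. So r7c9=8.
Step 33. [r4c6∈{7}] r4c6 is down to just 7 ⇒ r4c6=7.
Step 34. [r3c1∈{7}] r3c1 is down to just 7. So r3c1=7.
Step 35. [r7c2∈{4}] r7c2 is down to just 4 ⇒ r7c2=4.
Step 36. [r4c7∈{5}] only 5 remains possible at r4c7. So r4c7=5.
Step 37. [r5c6∈{3}] r5c6 has the single candidate 3 ⇒ r5c6=3.
Step 38. [r8c3∈{3}] only 3 remains possible at r8c3, so r8c3=3.
Step 39. [r6c2∈{5}] only 5 remains possible at r6c2, so r6c2=5.
Step 40. [r6c6∈{2}] r6c6's peers cover all but 2, so r6c6=2.
Step 41. [r1c7∈{7}] r1c7 has the single candidate 7. So r1c7=7.
Step 42. [r4c4∈{6}] r4c4 has the single candidate 6 ⇒ r4c4=6.
Step 43. [r3c5∈{4}] r3c5 is down to just 4 ⇒ r3c5=4.
Step 44. [r7c1∈{2}] r7c1's peers cover all but 2. So r7c1=2.
Step 45. [r2c6∈{8}] r2c6's peers cover all but 8 ⇒ r2c6=8.
Step 46. [r5c3∈{8}] nothing but 8 survives at r5c3, so r5c3=8.

Answer: 6 8 5 9 3 1 7 4 2 / 3 2 4 5 7 8 1 6 9 / 7 1 9 2 4 6 8 5 3 / 4 3 2 6 9 7 5 8 1 / 9 6 8 1 5 3 4 2 7 / 1 5 7 4 8 2 9 3 6 / 2 4 6 7 1 5 3 9 8 / 5 7 3 8 6 9 2 1 4 / 8 9 1 3 2 4 6 7 5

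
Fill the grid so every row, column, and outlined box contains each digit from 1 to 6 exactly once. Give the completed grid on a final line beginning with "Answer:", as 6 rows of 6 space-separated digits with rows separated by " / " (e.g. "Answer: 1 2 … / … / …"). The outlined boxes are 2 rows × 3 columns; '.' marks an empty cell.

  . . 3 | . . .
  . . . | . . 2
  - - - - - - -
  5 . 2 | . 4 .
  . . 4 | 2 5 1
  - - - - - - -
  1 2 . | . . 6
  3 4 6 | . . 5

Step 1. [r2c3∈{1,5}] r2c3 is the only open cell in col 3 admitting 1. So r2c3=1.
Step 2. [r4c1∈{6}] r4c1's peers cover all but 6, so r4c1=6.
Step 3. [r3c4∈{3,6}] 6 has one home in row 3: r3c4 ⇒ r3c4=6.
Step 4. [r5c4∈{3,4}] in row 5, 4 fits only at r5c4. So r5c4=4.
Step 5. [r6c4∈{1}] only 1 remains possible at r6c4 ⇒ r6c4=1.
Step 6. [r2c4∈{3,5}] across col 4, 3 lands solely at r2c4 ⇒ r2c4=3.
Step 7. [r2c5∈{6}] r2c5 is down to just 6, so r2c5=6.
Step 8. [r1c6∈{4}] r1c6 has the single candidate 4, so r1c6=4.
Step 9. [r1c4∈{5}] r1c4 is down to just 5 ⇒ r1c4=5.
Step 10. [r3c6∈{3}] r3c6 has the single candidate 3, so r3c6=3.
Step 11. [r4c2∈{3}] r4c2 has the single candidate 3. So r4c2=3.
Step 12. [r1c1∈{2}] nothing but 2 survives at r1c1, so r1c1=2.
Step 13. [r2c1∈{4}] only 4 remains possible at r2c1 ⇒ r2c1=4.
Step 14. [r2c2∈{5}] r2c2's peers cover all but 5 ⇒ r2c2=5.
Step 15. [r5c3∈{5}] only 5 remains possible at r5c3. So r5c3=5.
Step 16. [r3c2∈{1}] r3c2 is down to just 1. So r3c2=1.
Step 17. [r1c2∈{6}] nothing but 6 survives at r1c2, so r1c2=6.
Step 18. [r1c5∈{1}] nothing but 1 survives at r1c5, so r1c5=1.
Step 19. [r6c5∈{2}] nothing but 2 survives at r6c5, so r6c5=2.
Step 20. [r5c5∈{3}] nothing but 3 survives at r5c5 ⇒ r5c5=3.

Answer: 2 6 3 5 1 4 / 4 5 1 3 6 2 / 5 1 2 6 4 3 / 6 3 4 2 5 1 / 1 2 5 4 3 6 / 3 4 6 1 2 5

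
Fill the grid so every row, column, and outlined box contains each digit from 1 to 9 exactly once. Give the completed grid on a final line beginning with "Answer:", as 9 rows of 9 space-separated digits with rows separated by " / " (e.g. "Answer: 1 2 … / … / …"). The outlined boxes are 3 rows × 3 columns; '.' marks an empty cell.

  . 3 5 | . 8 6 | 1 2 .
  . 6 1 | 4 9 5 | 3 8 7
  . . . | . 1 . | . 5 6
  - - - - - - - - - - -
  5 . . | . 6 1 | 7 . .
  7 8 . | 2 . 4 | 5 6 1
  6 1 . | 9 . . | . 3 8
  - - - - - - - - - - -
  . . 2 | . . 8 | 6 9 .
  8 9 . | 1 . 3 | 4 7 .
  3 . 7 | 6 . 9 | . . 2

Step 1. [r7c4∈{5,7}] r7c4 is the only open cell in col 4 admitting 5. So r7c4=5.
Step 2. [r7c2∈{4}] r7c2's peers cover all but 4, so r7c2=4.
Step 3. [r3c6∈{2,7}] r3c6 is the only open cell in col 6 admitting 2 ⇒ r3c6=2.
Step 4. [r1c9∈{4,9}] across box 3, 4 lands solely at r1c9 ⇒ r1c9=4.
Step 5. [r5c3∈{3,9}] row 5 places 9 nowhere but r5c3 ⇒ r5c3=9.
Step 6. [r4c3∈{3,4}] across col 3, 3 lands solely at r4c3. So r4c3=3.
Step 7. [r3c1∈{4,9}] 4 has one home in col 1: r3c1. So r3c1=4.
Step 8. [r7c5∈{7}] r7c5 is down to just 7, so r7c5=7.
Step 9. [r3c2∈{7}] nothing but 7 survives at r3c2. So r3c2=7.
Step 10. [r3c3∈{8}] r3c3's peers cover all but 8 ⇒ r3c3=8.
Step 11. [r6c3∈{4}] only 4 remains possible at r6c3, so r6c3=4.
Step 12. [r5c5∈{3}] only 3 remains possible at r5c5, so r5c5=3.
Step 13. [r3c4∈{3}] r3c4 has the single candidate 3, so r3c4=3.
Step 14. [r7c9∈{3}] only 3 remains possible at r7c9 ⇒ r7c9=3.
Step 15. [r8c3∈{6}] nothing but 6 survives at r8c3, so r8c3=6.
Step 16. [r9c2∈{5}] r9c2 is down to just 5 ⇒ r9c2=5.
Step 17. [r1c4∈{7}] only 7 remains possible at r1c4. So r1c4=7.
Step 18. [r6c7∈{2}] r6c7 has the single candidate 2 ⇒ r6c7=2.
Step 19. [r9c5∈{4}] r9c5's peers cover all but 4. So r9c5=4.
Step 20. [r1c1∈{9}] r1c1's peers cover all but 9, so r1c1=9.
Step 21. [r2c1∈{2}] nothing but 2 survives at r2c1, so r2c1=2.
Step 22. [r8c5∈{2}] r8c5's peers cover all but 2 ⇒ r8c5=2.
Step 23. [r6c5∈{5}] nothing but 5 survives at r6c5, so r6c5=5.
Step 24. [r4c8∈{4}] r4c8's peers cover all but 4, so r4c8=4.
Step 25. [r6c6∈{7}] only 7 remains possible at r6c6 ⇒ r6c6=7.
Step 26. [r7c1∈{1}] nothing but 1 survives at r7c1. So r7c1=1.
Step 27. [r4c4∈{8}] only 8 remains possible at r4c4. So r4c4=8.
Step 28. [r8c9∈{5}] r8c9 has the single candidate 5. So r8c9=5.
Step 29. [r4c9∈{9}] r4c9's peers cover all but 9. So r4c9=9.
Step 30. [r3c7∈{9}] r3c7's peers cover all but 9. So r3c7=9.
Step 31. [r4c2∈{2}] r4c2 is down to just 2 ⇒ r4c2=2.
Step 32. [r9c8∈{1}] r9c8 is down to just 1, so r9c8=1.
Step 33. [r9c7∈{8}] r9c7's peers cover all but 8 ⇒ r9c7=8.

Answer: 9 3 5 7 8 6 1 2 4 / 2 6 1 4 9 5 3 8 7 / 4 7 8 3 1 2 9 5 6 / 5 2 3 8 6 1 7 4 9 / 7 8 9 2 3 4 5 6 1 / 6 1 4 9 5 7 2 3 8 / 1 4 2 5 7 8 6 9 3 / 8 9 6 1 2 3 4 7 5 / 3 5 7 6 4 9 8 1 2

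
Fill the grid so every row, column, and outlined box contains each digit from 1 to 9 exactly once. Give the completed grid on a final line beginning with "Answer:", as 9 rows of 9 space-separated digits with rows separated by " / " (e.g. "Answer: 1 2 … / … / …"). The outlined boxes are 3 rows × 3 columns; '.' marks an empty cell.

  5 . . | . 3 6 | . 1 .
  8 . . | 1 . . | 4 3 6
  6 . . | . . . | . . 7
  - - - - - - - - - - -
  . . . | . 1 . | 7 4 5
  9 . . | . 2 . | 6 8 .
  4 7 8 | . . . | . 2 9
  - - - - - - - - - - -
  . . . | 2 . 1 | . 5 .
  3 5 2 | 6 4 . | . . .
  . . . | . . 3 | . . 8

Step 1. [r3c8∈{9}] r3c8 has the single candidate 9 ⇒ r3c8=9.
Step 2. [r6c6∈{5}] r6c6's peers cover all but 5, so r6c6=5.
Step 3. [r8c6∈{7,8,9}] row 8 places 8 nowhere but r8c6, so r8c6=8.
Step 4. [r2c5∈{5,7,9}] r2c5 is the only open cell in row 2 admitting 5, so r2c5=5.
Step 5. [r9c7∈{1,2,9}] 2 has one home in row 9: r9c7, so r9c7=2.
Step 6. [r7c1∈{7}] only 7 remains possible at r7c1. So r7c1=7.
Step 7. [r7c5∈{9}] only 9 remains possible at r7c5 ⇒ r7c5=9.
Step 8. [r4c4∈{3,8,9}] across row 4, 8 lands solely at r4c4, so r4c4=8.
Step 9. [r1c4∈{4,7,9}] 9 has one home in col 4: r1c4. So r1c4=9.
Step 10. [r3c4∈{4}] r3c4's peers cover all but 4 ⇒ r3c4=4.
Step 11. [r9c8∈{6,7}] r9c8 is the only open cell in col 8 admitting 6. So r9c8=6.
Step 12. [r6c7∈{1,3}] 1 has one home in row 6: r6c7 ⇒ r6c7=1.
Step 13. [r5c9∈{3}] r5c9 has the single candidate 3 ⇒ r5c9=3.
Step 14. [r2c6∈{2,7}] box 2 places 7 nowhere but r2c6 ⇒ r2c6=7.
Step 15. [r2c2∈{2,9}] row 2 places 2 nowhere but r2c2. So r2c2=2.
Step 16. [r9c2∈{1,4,9}] r9c2 is the only open cell in col 2 admitting 9 ⇒ r9c2=9.
Step 17. [r9c3∈{1,4}] in row 9, 4 fits only at r9c3. So r9c3=4.
Step 18. [r5c2∈{1}] r5c2 is down to just 1, so r5c2=1.
Step 19. [r7c3∈{6}] only 6 remains possible at r7c3 ⇒ r7c3=6.
Step 20. [r4c3∈{3}] r4c3 has the single candidate 3, so r4c3=3.
Step 21. [r3c7∈{5,8}] r3c7 is the only open cell in row 3 admitting 5, so r3c7=5.
Step 22. [r9c5∈{7}] only 7 remains possible at r9c5. So r9c5=7.
Step 23. [r5c3∈{5}] r5c3's peers cover all but 5. So r5c3=5.
Step 24. [r1c7∈{8}] r1c7 is down to just 8 ⇒ r1c7=8.
Step 25. [r5c6∈{4}] r5c6 has the single candidate 4. So r5c6=4.
Step 26. [r8c7∈{9}] r8c7's peers cover all but 9, so r8c7=9.
Step 27. [r8c9∈{1}] nothing but 1 survives at r8c9, so r8c9=1.
Step 28. [r4c2∈{6}] r4c2 has the single candidate 6. So r4c2=6.
Step 29. [r1c9∈{2}] nothing but 2 survives at r1c9 ⇒ r1c9=2.
Step 30. [r1c3∈{7}] r1c3's peers cover all but 7 ⇒ r1c3=7.
Step 31. [r5c4∈{7}] r5c4 is down to just 7 ⇒ r5c4=7.
Step 32. [r3c3∈{1}] only 1 remains possible at r3c3. So r3c3=1.
Step 33. [r3c2∈{3}] nothing but 3 survives at r3c2, so r3c2=3.
Step 34. [r6c5∈{6}] r6c5 has the single candidate 6. So r6c5=6.
Step 35. [r9c1∈{1}] r9c1's peers cover all but 1, so r9c1=1.
Step 36. [r7c7∈{3}] r7c7 has the single candidate 3, so r7c7=3.
Step 37. [r8c8∈{7}] r8c8 is down to just 7 ⇒ r8c8=7.
Step 38. [r3c5∈{8}] only 8 remains possible at r3c5. So r3c5=8.
Step 39. [r9c4∈{5}] only 5 remains possible at r9c4, so r9c4=5.
Step 40. [r2c3∈{9}] r2c3 has the single candidate 9. So r2c3=9.
Step 41. [r7c2∈{8}] r7c2 has the single candidate 8, so r7c2=8.
Step 42. [r6c4∈{3}] nothing but 3 survives at r6c4, so r6c4=3.
Step 43. [r7c9∈{4}] nothing but 4 survives at r7c9 ⇒ r7c9=4.
Step 44. [r4c1∈{2}] r4c1's peers cover all but 2. So r4c1=2.
Step 45. [r3c6∈{2}] only 2 remains possible at r3c6, so r3c6=2.
Step 46. [r1c2∈{4}] nothing but 4 survives at r1c2. So r1c2=4.
Step 47. [r4c6∈{9}] r4c6's peers cover all but 9. So r4c6=9.

Answer: 5 4 7 9 3 6 8 1 2 / 8 2 9 1 5 7 4 3 6 / 6 3 1 4 8 2 5 9 7 / 2 6 3 8 1 9 7 4 5 / 9 1 5 7 2 4 6 8 3 / 4 7 8 3 6 5 1 2 9 / 7 8 6 2 9 1 3 5 4 / 3 5 2 6 4 8 9 7 1 / 1 9 4 5 7 3 2 6 8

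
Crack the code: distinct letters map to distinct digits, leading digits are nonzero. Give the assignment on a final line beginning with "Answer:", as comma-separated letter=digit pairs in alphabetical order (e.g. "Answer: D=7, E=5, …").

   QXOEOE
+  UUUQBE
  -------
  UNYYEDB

Step 1. [U] the sum has 7 digits but both addends have 6; that extra leading digit U is the final carry, namely 1. So U=1.
Step 2. [col 1: E + E ≡ B (mod 10)] B=8 is one option consistent with column 1 (E + E ≡ B (mod 10), carry-in 0) — take it. So B=8.
Step 3. [col 1: E + E ≡ B (mod 10)] E=4 is one option consistent with column 1 (E + E ≡ B (mod 10), carry-in 0) — take it ⇒ E=4.
Step 4. [col 2: O + B ≡ D (mod 10)] no forcing yet in column 2 (carry-in 0); O=5 is free and consistent — try it. So O=5.
Step 5. [col 2: O + B ≡ D (mod 10)] from column 2 (O=5, B=8, carry-in 0, digits 1,4,5,8 already taken and all letters distinct): D must equal 3. So D=3.
Step 6. [col 3: E + Q ≡ E (mod 10)] in column 3 we have E+Q≡E with carry-in 1; given E=4 and digits 1,3,4,5,8 already taken and all letters distinct, that pins Q to 9 ⇒ Q=9.
Step 7. [col 4: O + U ≡ Y (mod 10)] column 4 reads O+U+carry(1)=Y with O=5, U=1; with digits 1,3,4,5,8,9 already taken and all letters distinct, the only value for Y is 7. So Y=7.
Step 8. [col 5: X + U ≡ Y (mod 10)] column 5: given U=1, Y=7, carry-in 0, and digits 1,3,4,5,7,8,9 already taken and all letters distinct, X+U≡Y (mod 10) forces X=6, so X=6.
Step 9. [col 6: Q + U ≡ N (mod 10)] from column 6 (Q=9, U=1, carry-in 0, digits 1,3,4,5,6,7,8,9 already taken and all letters distinct): N must equal 0 ⇒ N=0.

Answer: B=8, D=3, E=4, N=0, O=5, Q=9, U=1, X=6, Y=7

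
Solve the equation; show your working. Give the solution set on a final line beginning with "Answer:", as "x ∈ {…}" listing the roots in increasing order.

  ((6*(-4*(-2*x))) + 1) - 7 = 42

Step 1. [((6*(-4*(-2*x))) + 1) - 7 = 42] the outer -7 inverts by adding 7 ⇒ sub: (6*(-4*(-2*x))) + 1 = 49.
Step 2. [(6*(-4*(-2*x))) + 1 = 49] the outer +1 inverts by subtracting 1, so sub: 6*(-4*(-2*x)) = 48.
Step 3. [6*(-4*(-2*x)) = 48] 6 out front; divide by 6. So div: -4*(-2*x) = 8.
Step 4. [-4*(-2*x) = 8] divide by the outer -4 ⇒ div: -2*x = -2.
Step 5. [-2*x = -2] divide by the outer -2. So div: x = 1.

Answer: x ∈ {1}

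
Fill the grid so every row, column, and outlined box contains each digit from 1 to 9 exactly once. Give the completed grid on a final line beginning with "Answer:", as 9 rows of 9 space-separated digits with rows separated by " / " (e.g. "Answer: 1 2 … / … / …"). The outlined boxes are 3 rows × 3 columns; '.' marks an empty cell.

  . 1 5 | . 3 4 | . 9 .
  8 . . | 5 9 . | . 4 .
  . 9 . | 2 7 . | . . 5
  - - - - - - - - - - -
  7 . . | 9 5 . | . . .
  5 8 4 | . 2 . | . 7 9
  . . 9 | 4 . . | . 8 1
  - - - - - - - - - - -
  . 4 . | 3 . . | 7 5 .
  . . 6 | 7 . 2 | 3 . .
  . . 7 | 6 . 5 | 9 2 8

Step 1. [r5c7∈{6}] r5c7 has the single candidate 6 ⇒ r5c7=6.
Step 2. [r3c8∈{1,3,6}] r3c8 is the only open cell in col 8 admitting 6 ⇒ r3c8=6.
Step 3. [r4c6∈{1,3,6,8}] row 4 places 8 nowhere but r4c6. So r4c6=8.
Step 4. [r2c9∈{2,3,7}] across box 3, 3 lands solely at r2c9, so r2c9=3.
Step 5. [r2c3∈{2}] nothing but 2 survives at r2c3. So r2c3=2.
Step 6. [r4c2∈{2,3,6}] r4c2 is the only open cell in row 4 admitting 6 ⇒ r4c2=6.
Step 7. [r3c6∈{1}] nothing but 1 survives at r3c6. So r3c6=1.
Step 8. [r6c2∈{2,3}] across col 2, 2 lands solely at r6c2, so r6c2=2.
Step 9. [r6c1∈{3}] r6c1 is down to just 3, so r6c1=3.
Step 10. [r9c1∈{1}] nothing but 1 survives at r9c1 ⇒ r9c1=1.
Step 11. [r8c5∈{1,4,8}] in row 8, 8 fits only at r8c5. So r8c5=8.
Step 12. [r4c7∈{2,4}] across col 7, 4 lands solely at r4c7. So r4c7=4.
Step 13. [r1c7∈{2,8}] r1c7 is the only open cell in col 7 admitting 2 ⇒ r1c7=2.
Step 14. [r7c1∈{2,9}] across row 7, 2 lands solely at r7c1. So r7c1=2.
Step 15. [r2c6∈{6}] r2c6 is down to just 6, so r2c6=6.
Step 16. [r3c3∈{3}] only 3 remains possible at r3c3, so r3c3=3.
Step 17. [r1c4∈{8}] r1c4 has the single candidate 8. So r1c4=8.
Step 18. [r8c9∈{4}] nothing but 4 survives at r8c9. So r8c9=4.
Step 19. [r4c8∈{3}] r4c8 is down to just 3 ⇒ r4c8=3.
Step 20. [r4c3∈{1}] r4c3 has the single candidate 1 ⇒ r4c3=1.
Step 21. [r2c2∈{7}] r2c2 is down to just 7. So r2c2=7.
Step 22. [r2c7∈{1}] r2c7 has the single candidate 1 ⇒ r2c7=1.
Step 23. [r5c6∈{3}] only 3 remains possible at r5c6 ⇒ r5c6=3.
Step 24. [r1c9∈{7}] r1c9's peers cover all but 7 ⇒ r1c9=7.
Step 25. [r6c5∈{6}] nothing but 6 survives at r6c5 ⇒ r6c5=6.
Step 26. [r3c7∈{8}] r3c7 is down to just 8. So r3c7=8.
Step 27. [r9c5∈{4}] r9c5 has the single candidate 4 ⇒ r9c5=4.
Step 28. [r6c7∈{5}] nothing but 5 survives at r6c7, so r6c7=5.
Step 29. [r9c2∈{3}] only 3 remains possible at r9c2 ⇒ r9c2=3.
Step 30. [r4c9∈{2}] only 2 remains possible at r4c9. So r4c9=2.
Step 31. [r3c1∈{4}] nothing but 4 survives at r3c1 ⇒ r3c1=4.
Step 32. [r8c8∈{1}] r8c8 has the single candidate 1 ⇒ r8c8=1.
Step 33. [r7c9∈{6}] r7c9 has the single candidate 6. So r7c9=6.
Step 34. [r5c4∈{1}] r5c4 is down to just 1, so r5c4=1.
Step 35. [r6c6∈{7}] r6c6's peers cover all but 7, so r6c6=7.
Step 36. [r7c3∈{8}] nothing but 8 survives at r7c3, so r7c3=8.
Step 37. [r8c2∈{5}] r8c2's peers cover all but 5. So r8c2=5.
Step 38. [r7c5∈{1}] nothing but 1 survives at r7c5. So r7c5=1.
Step 39. [r7c6∈{9}] r7c6 is down to just 9. So r7c6=9.
Step 40. [r1c1∈{6}] r1c1 has the single candidate 6, so r1c1=6.
Step 41. [r8c1∈{9}] only 9 remains possible at r8c1 ⇒ r8c1=9.

Answer: 6 1 5 8 3 4 2 9 7 / 8 7 2 5 9 6 1 4 3 / 4 9 3 2 7 1 8 6 5 / 7 6 1 9 5 8 4 3 2 / 5 8 4 1 2 3 6 7 9 / 3 2 9 4 6 7 5 8 1 / 2 4 8 3 1 9 7 5 6 / 9 5 6 7 8 2 3 1 4 / 1 3 7 6 4 5 9 2 8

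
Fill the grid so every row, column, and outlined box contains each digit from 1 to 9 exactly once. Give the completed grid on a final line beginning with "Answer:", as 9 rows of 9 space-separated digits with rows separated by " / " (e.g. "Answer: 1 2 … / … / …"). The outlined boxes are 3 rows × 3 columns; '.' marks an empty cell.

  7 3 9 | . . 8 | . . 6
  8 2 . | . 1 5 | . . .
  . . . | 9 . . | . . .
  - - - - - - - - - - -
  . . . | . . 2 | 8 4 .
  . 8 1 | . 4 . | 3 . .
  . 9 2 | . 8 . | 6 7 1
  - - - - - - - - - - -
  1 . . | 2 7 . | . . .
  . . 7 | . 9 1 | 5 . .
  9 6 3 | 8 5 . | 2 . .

Step 1. [r6c6∈{3}] only 3 remains possible at r6c6 ⇒ r6c6=3.
Step 2. [r8c2∈{4}] r8c2's peers cover all but 4 ⇒ r8c2=4.
Step 3. [r4c5∈{6}] nothing but 6 survives at r4c5, so r4c5=6.
Step 4. [r4c3∈{5}] r4c3's peers cover all but 5, so r4c3=5.
Step 5. [r3c1∈{4,5,6}] across col 1, 5 lands solely at r3c1 ⇒ r3c1=5.
Step 6. [r5c9∈{2,5,9}] in col 9, 5 fits only at r5c9 ⇒ r5c9=5.
Step 7. [r3c9∈{2,3,4,7,8}] r3c9 is the only open cell in col 9 admitting 2, so r3c9=2.
Step 8. [r3c8∈{1,3,8}] row 3 places 8 nowhere but r3c8. So r3c8=8.
Step 9. [r8c4∈{3,6}] r8c4 is the only open cell in box 8 admitting 3, so r8c4=3.
Step 10. [r2c4∈{4,6,7}] across col 4, 6 lands solely at r2c4 ⇒ r2c4=6.
Step 11. [r3c6∈{4,7}] r3c6 is the only open cell in box 2 admitting 7, so r3c6=7.
Step 12. [r2c3∈{4}] r2c3's peers cover all but 4. So r2c3=4.
Step 13. [r3c7∈{1,4}] r3c7 is the only open cell in row 3 admitting 4. So r3c7=4.
Step 14. [r4c9∈{9}] r4c9 is down to just 9 ⇒ r4c9=9.
Step 15. [r7c7∈{9}] only 9 remains possible at r7c7, so r7c7=9.
Step 16. [r9c9∈{4,7}] r9c9 is the only open cell in row 9 admitting 7, so r9c9=7.
Step 17. [r7c9∈{3,4,8}] across col 9, 4 lands solely at r7c9, so r7c9=4.
Step 18. [r7c8∈{3,6}] r7c8 is the only open cell in row 7 admitting 3 ⇒ r7c8=3.
Step 19. [r4c2∈{7}] only 7 remains possible at r4c2. So r4c2=7.
Step 20. [r1c7∈{1}] r1c7 is down to just 1 ⇒ r1c7=1.
Step 21. [r5c6∈{9}] only 9 remains possible at r5c6, so r5c6=9.
Step 22. [r5c4∈{7}] r5c4 has the single candidate 7. So r5c4=7.
Step 23. [r2c8∈{9}] r2c8 is down to just 9 ⇒ r2c8=9.
Step 24. [r4c4∈{1}] only 1 remains possible at r4c4, so r4c4=1.
Step 25. [r9c6∈{4}] nothing but 4 survives at r9c6. So r9c6=4.
Step 26. [r6c1∈{4}] r6c1 is down to just 4, so r6c1=4.
Step 27. [r8c1∈{2}] only 2 remains possible at r8c1 ⇒ r8c1=2.
Step 28. [r1c4∈{4}] nothing but 4 survives at r1c4, so r1c4=4.
Step 29. [r3c2∈{1}] r3c2's peers cover all but 1 ⇒ r3c2=1.
Step 30. [r8c9∈{8}] r8c9 has the single candidate 8 ⇒ r8c9=8.
Step 31. [r3c3∈{6}] r3c3 has the single candidate 6. So r3c3=6.
Step 32. [r9c8∈{1}] r9c8 has the single candidate 1, so r9c8=1.
Step 33. [r7c6∈{6}] only 6 remains possible at r7c6, so r7c6=6.
Step 34. [r2c7∈{7}] only 7 remains possible at r2c7 ⇒ r2c7=7.
Step 35. [r6c4∈{5}] only 5 remains possible at r6c4. So r6c4=5.
Step 36. [r4c1∈{3}] r4c1's peers cover all but 3. So r4c1=3.
Step 37. [r5c8∈{2}] r5c8 is down to just 2 ⇒ r5c8=2.
Step 38. [r2c9∈{3}] only 3 remains possible at r2c9 ⇒ r2c9=3.
Step 39. [r1c8∈{5}] nothing but 5 survives at r1c8 ⇒ r1c8=5.
Step 40. [r1c5∈{2}] r1c5's peers cover all but 2. So r1c5=2.
Step 41. [r3c5∈{3}] r3c5 is down to just 3, so r3c5=3.
Step 42. [r7c3∈{8}] r7c3's peers cover all but 8, so r7c3=8.
Step 43. [r8c8∈{6}] nothing but 6 survives at r8c8 ⇒ r8c8=6.
Step 44. [r7c2∈{5}] r7c2's peers cover all but 5 ⇒ r7c2=5.
Step 45. [r5c1∈{6}] r5c1 is down to just 6. So r5c1=6.

Answer: 7 3 9 4 2 8 1 5 6 / 8 2 4 6 1 5 7 9 3 / 5 1 6 9 3 7 4 8 2 / 3 7 5 1 6 2 8 4 9 / 6 8 1 7 4 9 3 2 5 / 4 9 2 5 8 3 6 7 1 / 1 5 8 2 7 6 9 3 4 / 2 4 7 3 9 1 5 6 8 / 9 6 3 8 5 4 2 1 7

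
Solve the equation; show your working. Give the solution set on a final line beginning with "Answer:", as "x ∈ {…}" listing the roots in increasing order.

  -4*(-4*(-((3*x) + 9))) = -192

Step 1. [-4*(-4*(-((3*x) + 9))) = -192] -4·(inner) — divide through by -4. So div: -4*(-((3*x) + 9)) = 48.
Step 2. [-4*(-((3*x) + 9)) = 48] -4·(inner) — divide through by -4, so div: -((3*x) + 9) = -12.
Step 3. [-((3*x) + 9) = -12] leading − — multiply by −1. So neg: (3*x) + 9 = 12.
Step 4. [(3*x) + 9 = 12] peel the +9: subtract 9 from each side ⇒ sub: 3*x = 3.
Step 5. [3*x = 3] leading coefficient 3: divide by 3 ⇒ div: x = 1.

Answer: x ∈ {1}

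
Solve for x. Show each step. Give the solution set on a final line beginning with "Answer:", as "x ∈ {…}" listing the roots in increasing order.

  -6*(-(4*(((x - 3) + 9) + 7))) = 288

Step 1. [-6*(-(4*(((x - 3) + 9) + 7))) = 288] -6 out front; divide by -6 ⇒ div: -(4*(((x - 3) + 9) + 7)) = -48.
Step 2. [-(4*(((x - 3) + 9) + 7)) = -48] LHS negated; negate both sides, so neg: 4*(((x - 3) + 9) + 7) = 48.
Step 3. [4*(((x - 3) + 9) + 7) = 48] divide by the outer 4, so div: ((x - 3) + 9) + 7 = 12.
Step 4. [((x - 3) + 9) + 7 = 12] 7 comes off first (subtract 7). So sub: (x - 3) + 9 = 5.
Step 5. [(x - 3) + 9 = 5] subtract 9: x sits inside (… + 9), so sub: x - 3 = -4.
Step 6. [x - 3 = -4] peel the -3: add 3 from each side ⇒ sub: x = -1.

Answer: x ∈ {-1}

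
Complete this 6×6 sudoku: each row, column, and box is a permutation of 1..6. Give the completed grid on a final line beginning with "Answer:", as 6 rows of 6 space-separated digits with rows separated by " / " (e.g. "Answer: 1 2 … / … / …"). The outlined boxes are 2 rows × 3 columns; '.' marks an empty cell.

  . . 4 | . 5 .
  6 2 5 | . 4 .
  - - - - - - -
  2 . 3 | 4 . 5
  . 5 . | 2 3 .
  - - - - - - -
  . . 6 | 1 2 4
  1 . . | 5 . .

Step 1. [r6c6∈{3,6}] r6c6 is the only open cell in box 6 admitting 3, so r6c6=3.
Step 2. [r1c1∈{3}] r1c1's peers cover all but 3 ⇒ r1c1=3.
Step 3. [r4c6∈{1,6}] r4c6 is the only open cell in row 4 admitting 6 ⇒ r4c6=6.
Step 4. [r1c2∈{1}] r1c2 has the single candidate 1. So r1c2=1.
Step 5. [r6c3∈{2}] r6c3 has the single candidate 2, so r6c3=2.
Step 6. [r1c4∈{6}] r1c4's peers cover all but 6. So r1c4=6.
Step 7. [r2c6∈{1}] only 1 remains possible at r2c6, so r2c6=1.
Step 8. [r3c2∈{6}] only 6 remains possible at r3c2, so r3c2=6.
Step 9. [r6c2∈{4}] r6c2 has the single candidate 4. So r6c2=4.
Step 10. [r3c5∈{1}] r3c5 is down to just 1. So r3c5=1.
Step 11. [r5c2∈{3}] nothing but 3 survives at r5c2, so r5c2=3.
Step 12. [r2c4∈{3}] r2c4 has the single candidate 3 ⇒ r2c4=3.
Step 13. [r6c5∈{6}] r6c5's peers cover all but 6, so r6c5=6.
Step 14. [r4c3∈{1}] r4c3 has the single candidate 1. So r4c3=1.
Step 15. [r4c1∈{4}] only 4 remains possible at r4c1 ⇒ r4c1=4.
Step 16. [r5c1∈{5}] r5c1's peers cover all but 5 ⇒ r5c1=5.
Step 17. [r1c6∈{2}] nothing but 2 survives at r1c6. So r1c6=2.

Answer: 3 1 4 6 5 2 / 6 2 5 3 4 1 / 2 6 3 4 1 5 / 4 5 1 2 3 6 / 5 3 6 1 2 4 / 1 4 2 5 6 3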